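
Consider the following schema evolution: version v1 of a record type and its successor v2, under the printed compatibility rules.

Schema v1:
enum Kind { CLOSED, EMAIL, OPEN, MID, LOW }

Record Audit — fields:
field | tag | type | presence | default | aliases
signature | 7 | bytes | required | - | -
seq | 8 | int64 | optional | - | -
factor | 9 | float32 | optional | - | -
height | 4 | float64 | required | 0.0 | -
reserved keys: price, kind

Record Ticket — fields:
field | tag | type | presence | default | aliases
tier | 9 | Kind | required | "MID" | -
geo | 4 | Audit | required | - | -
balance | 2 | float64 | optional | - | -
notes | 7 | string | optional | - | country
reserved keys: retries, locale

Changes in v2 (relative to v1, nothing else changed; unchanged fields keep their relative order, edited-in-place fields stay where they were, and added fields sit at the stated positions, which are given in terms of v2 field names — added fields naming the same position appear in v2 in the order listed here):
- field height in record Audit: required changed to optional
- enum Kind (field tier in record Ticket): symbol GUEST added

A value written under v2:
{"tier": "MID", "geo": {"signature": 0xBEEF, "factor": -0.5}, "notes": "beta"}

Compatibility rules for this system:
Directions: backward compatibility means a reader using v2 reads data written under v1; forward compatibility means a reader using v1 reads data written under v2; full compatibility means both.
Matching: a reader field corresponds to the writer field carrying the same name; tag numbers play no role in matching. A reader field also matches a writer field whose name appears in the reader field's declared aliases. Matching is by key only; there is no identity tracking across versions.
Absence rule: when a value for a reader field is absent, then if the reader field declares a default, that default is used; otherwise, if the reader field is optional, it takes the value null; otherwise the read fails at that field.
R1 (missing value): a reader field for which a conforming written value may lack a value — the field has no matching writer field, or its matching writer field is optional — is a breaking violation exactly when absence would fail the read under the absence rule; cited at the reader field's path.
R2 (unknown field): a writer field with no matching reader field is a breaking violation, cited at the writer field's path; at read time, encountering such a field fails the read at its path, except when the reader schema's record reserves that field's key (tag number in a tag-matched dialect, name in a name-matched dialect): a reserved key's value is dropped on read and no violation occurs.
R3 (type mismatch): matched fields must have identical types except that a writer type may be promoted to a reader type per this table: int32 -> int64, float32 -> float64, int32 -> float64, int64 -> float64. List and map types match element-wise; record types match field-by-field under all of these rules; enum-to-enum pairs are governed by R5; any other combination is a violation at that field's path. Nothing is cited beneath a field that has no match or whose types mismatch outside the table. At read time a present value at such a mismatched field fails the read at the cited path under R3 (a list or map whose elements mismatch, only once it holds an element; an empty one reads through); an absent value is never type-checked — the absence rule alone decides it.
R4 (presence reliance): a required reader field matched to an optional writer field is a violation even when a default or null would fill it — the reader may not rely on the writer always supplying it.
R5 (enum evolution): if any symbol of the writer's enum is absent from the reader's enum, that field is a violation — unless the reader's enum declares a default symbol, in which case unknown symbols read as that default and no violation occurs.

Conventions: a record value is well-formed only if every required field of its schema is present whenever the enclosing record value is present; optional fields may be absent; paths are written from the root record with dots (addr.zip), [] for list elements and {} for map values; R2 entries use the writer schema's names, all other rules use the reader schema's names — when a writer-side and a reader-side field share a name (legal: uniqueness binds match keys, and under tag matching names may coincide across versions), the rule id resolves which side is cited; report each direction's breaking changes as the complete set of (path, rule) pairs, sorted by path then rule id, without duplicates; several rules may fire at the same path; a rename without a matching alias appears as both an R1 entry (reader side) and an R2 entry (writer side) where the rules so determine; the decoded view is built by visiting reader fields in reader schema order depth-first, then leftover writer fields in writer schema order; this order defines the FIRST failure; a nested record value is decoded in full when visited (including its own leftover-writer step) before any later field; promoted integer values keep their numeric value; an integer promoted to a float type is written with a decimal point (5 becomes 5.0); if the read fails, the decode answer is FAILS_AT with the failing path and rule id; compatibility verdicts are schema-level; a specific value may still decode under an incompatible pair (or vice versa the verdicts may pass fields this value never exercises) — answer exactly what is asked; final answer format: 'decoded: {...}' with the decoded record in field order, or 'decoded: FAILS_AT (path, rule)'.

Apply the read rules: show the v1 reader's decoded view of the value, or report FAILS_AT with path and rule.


decoded: {"tier": "MID", "geo": {"signature": 0xBEEF, "seq": null, "factor": -0.5, "height": 0.0}, "balance": null, "notes": "beta"}

the writer's type comes first in each Ticket pair
migrating the Ticket value to v1:
  tier := "MID"
  geo.signature := 0xBEEF
  geo.seq := null (not supplied -> null)
  geo.factor := -0.5
  geo.height := 0.0 (no value, default fills)
  balance := null (not supplied -> null)
  notes := "beta"
  => decoded: {"tier": "MID", "geo": {"signature": 0xBEEF, "seq": null, "factor": -0.5, "height": 0.0}, "balance": null, "notes": "beta"}
checking off the Ticket differences that do not matter here:
  field height in record Audit: required changed to optional -> a verdict-level change on Ticket — the shown value reads the same
  enum Kind (field tier in record Ticket): symbol GUEST added -> a verdict-level change on Ticket — the shown value reads the same


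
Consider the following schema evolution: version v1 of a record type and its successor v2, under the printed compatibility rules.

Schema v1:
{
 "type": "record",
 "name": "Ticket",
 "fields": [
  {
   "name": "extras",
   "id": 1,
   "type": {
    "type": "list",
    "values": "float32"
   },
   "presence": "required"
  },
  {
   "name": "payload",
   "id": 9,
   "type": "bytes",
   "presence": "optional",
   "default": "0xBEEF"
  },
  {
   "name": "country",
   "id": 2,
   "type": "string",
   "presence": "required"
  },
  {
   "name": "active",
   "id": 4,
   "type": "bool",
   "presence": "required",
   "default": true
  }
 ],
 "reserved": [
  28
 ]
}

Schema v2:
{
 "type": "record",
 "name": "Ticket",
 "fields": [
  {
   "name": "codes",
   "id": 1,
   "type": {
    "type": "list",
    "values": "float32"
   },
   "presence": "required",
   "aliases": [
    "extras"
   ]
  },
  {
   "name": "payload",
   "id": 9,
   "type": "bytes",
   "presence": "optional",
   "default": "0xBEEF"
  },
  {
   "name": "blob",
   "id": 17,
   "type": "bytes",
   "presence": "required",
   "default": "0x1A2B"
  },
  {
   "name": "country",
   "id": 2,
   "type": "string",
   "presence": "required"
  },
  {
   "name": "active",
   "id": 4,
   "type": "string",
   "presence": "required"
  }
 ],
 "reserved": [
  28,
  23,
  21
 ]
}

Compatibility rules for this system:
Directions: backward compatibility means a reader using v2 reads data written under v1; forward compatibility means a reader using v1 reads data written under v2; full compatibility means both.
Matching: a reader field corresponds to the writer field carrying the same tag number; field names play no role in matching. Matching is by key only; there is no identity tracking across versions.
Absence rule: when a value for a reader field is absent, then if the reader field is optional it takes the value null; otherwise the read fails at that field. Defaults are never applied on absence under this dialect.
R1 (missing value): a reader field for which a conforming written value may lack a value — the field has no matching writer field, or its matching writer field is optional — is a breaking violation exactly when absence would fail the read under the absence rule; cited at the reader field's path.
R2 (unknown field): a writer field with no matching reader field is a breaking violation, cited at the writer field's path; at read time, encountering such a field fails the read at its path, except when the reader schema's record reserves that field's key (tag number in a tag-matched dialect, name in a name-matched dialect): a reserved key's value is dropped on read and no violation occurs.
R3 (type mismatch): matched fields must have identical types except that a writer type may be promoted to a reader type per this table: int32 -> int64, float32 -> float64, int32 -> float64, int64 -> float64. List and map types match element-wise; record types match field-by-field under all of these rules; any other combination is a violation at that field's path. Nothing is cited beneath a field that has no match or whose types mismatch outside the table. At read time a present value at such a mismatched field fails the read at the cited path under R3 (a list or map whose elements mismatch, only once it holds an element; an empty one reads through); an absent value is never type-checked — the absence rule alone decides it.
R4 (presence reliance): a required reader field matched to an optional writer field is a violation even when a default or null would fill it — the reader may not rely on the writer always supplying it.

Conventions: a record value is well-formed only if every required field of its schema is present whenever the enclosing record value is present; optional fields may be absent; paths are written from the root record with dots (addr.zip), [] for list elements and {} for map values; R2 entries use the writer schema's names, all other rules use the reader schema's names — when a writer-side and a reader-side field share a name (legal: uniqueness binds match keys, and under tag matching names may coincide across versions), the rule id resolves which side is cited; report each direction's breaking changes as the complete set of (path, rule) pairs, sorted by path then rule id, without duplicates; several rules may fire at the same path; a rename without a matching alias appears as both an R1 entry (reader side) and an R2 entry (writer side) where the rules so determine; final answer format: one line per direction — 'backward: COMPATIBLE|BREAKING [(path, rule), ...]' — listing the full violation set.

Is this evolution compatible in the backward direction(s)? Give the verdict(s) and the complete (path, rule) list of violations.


backward: BREAKING [(active, R3), (blob, R1)]

arrows below run writer -> reader for Ticket
backward pass over Ticket, reader schema v2, writer schema v1:
  codes <- extras (list<float32> -> list<float32>, writer required)
  payload <- payload (bytes -> bytes, writer optional)
  no writer field matches reader blob
  country <- country (string -> string, writer required)
  active <- active (bool -> string, writer required)
  violation R3 at active
  violation R1 at blob
  => backward: BREAKING (2)
remaining Ticket differences; none change what is asked:
  renamed field extras to codes in record Ticket (alias extras declared on the renamed field) -> no rule fires on it in Ticket's dialect; the asked verdict holds


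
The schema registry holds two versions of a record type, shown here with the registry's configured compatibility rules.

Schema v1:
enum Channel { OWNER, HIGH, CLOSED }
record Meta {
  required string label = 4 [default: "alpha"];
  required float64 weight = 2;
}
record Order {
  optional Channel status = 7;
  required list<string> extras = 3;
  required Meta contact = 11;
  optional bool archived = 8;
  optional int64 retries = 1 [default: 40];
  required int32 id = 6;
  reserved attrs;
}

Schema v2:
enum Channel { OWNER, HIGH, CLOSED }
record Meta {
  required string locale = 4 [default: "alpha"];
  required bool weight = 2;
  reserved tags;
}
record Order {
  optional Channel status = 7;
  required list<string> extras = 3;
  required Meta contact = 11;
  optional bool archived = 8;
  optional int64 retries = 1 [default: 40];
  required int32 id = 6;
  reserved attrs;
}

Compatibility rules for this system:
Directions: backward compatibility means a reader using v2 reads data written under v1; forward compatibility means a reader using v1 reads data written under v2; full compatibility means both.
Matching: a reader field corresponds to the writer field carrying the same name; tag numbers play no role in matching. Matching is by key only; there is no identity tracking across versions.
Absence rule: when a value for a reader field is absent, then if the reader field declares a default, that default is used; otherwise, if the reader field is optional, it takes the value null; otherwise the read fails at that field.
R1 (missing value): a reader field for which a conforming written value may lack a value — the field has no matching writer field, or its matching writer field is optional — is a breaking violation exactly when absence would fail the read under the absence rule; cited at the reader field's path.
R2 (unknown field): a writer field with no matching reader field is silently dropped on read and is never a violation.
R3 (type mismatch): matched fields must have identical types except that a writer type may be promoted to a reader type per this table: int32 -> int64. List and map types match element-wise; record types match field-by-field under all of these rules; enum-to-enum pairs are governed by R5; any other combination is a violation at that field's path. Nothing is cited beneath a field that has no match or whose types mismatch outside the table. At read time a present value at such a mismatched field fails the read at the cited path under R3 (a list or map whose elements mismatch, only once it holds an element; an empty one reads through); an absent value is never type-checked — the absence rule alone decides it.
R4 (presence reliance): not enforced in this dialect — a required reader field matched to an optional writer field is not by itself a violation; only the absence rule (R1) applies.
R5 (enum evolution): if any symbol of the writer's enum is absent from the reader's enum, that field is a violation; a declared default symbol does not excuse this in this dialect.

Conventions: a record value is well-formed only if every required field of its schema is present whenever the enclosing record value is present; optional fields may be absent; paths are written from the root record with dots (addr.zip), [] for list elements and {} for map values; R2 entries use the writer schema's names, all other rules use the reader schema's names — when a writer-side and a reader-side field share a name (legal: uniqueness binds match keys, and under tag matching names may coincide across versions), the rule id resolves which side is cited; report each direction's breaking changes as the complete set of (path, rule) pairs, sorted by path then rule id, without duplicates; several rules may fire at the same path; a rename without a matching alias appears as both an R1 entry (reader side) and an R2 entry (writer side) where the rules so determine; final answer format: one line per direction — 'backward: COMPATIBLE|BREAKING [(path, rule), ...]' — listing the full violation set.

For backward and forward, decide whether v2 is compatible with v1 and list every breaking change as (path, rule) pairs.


arrows below run writer -> reader for Order
checking backward for Order: reader v2 against writer v1:
  status <- status (Channel -> Channel, writer optional)
  extras <- extras (list<string> -> list<string>, writer required)
  contact <- contact (Meta -> Meta, writer required)
  archived <- archived (bool -> bool, writer optional)
  retries <- retries (int64 -> int64, writer optional)
  id <- id (int32 -> int32, writer required)
  contact.locale: no writer-side match
  contact.weight <- contact.weight (float64 -> bool, writer required)
  writer field contact.label has no reader counterpart
  rule R3 violated at contact.weight
  => backward: BREAKING (1)
checking forward for Order: reader v1 against writer v2:
  status <- status (Channel -> Channel, writer optional)
  extras <- extras (list<string> -> list<string>, writer required)
  contact <- contact (Meta -> Meta, writer required)
  archived <- archived (bool -> bool, writer optional)
  retries <- retries (int64 -> int64, writer optional)
  id <- id (int32 -> int32, writer required)
  contact.label: no writer-side match
  contact.weight <- contact.weight (bool -> float64, writer required)
  writer field contact.locale has no reader counterpart
  rule R3 violated at contact.weight
  => forward: BREAKING (1)

backward: BREAKING [(contact.weight, R3)]; forward: BREAKING [(contact.weight, R3)]


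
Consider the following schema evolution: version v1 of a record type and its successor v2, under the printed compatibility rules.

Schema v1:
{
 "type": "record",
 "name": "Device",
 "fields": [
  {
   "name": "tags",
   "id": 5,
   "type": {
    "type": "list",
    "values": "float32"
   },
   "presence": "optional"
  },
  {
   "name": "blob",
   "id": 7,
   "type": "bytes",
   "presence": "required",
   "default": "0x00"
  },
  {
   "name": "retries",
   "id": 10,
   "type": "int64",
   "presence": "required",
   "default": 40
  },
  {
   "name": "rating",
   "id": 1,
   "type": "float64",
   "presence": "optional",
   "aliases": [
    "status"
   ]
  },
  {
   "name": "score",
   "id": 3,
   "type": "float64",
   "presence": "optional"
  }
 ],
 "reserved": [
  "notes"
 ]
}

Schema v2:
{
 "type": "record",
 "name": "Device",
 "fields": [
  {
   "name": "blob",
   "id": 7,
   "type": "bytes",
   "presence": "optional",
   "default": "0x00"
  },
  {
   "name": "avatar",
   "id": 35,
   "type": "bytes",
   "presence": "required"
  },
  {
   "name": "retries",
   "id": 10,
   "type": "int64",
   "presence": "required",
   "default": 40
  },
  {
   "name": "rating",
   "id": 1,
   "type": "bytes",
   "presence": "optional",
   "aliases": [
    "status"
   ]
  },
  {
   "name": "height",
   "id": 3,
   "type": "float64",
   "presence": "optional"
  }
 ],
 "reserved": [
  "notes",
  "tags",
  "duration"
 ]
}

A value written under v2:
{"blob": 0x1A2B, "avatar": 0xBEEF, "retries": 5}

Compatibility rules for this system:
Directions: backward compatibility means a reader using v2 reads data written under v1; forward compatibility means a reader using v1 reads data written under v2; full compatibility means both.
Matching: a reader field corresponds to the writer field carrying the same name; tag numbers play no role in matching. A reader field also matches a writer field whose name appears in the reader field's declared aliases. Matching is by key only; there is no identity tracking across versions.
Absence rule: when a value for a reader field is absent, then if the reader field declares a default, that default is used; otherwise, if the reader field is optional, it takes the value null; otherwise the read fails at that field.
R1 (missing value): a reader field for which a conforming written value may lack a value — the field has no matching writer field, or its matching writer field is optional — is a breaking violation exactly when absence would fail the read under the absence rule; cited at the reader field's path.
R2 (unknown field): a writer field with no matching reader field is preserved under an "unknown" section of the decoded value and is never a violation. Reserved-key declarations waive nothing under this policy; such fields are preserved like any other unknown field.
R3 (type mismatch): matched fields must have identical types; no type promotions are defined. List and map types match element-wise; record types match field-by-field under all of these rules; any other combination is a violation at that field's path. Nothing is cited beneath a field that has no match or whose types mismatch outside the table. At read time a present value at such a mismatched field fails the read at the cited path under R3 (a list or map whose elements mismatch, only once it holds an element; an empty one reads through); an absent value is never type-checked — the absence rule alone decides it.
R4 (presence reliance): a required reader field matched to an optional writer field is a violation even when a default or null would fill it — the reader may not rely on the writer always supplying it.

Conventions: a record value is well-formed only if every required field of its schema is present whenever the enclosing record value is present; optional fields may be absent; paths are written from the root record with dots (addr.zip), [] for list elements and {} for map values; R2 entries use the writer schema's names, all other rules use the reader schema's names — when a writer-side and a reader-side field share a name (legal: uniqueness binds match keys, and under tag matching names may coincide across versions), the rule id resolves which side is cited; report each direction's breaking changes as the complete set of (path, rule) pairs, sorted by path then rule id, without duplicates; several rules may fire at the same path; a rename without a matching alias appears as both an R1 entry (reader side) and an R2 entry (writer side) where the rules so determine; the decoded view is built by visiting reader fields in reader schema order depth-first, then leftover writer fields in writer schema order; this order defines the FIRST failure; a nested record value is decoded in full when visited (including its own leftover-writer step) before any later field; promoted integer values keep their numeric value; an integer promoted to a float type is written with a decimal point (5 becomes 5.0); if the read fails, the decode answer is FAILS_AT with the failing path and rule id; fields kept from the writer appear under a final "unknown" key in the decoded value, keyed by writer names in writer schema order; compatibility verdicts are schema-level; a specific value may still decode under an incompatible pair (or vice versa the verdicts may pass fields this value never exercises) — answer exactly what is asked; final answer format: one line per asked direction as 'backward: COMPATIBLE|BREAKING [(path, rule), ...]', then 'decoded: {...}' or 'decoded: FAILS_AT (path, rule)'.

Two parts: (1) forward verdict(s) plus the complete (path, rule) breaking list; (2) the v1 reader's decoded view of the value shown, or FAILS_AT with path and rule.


forward: BREAKING [(blob, R4), (rating, R3)]; decoded: {"tags": null, "blob": 0x1A2B, "retries": 5, "rating": null, "score": null, "unknown": {"avatar": 0xBEEF}}

in Device below, arrows point writer -> reader
checking forward for Device: reader v1 against writer v2:
  no writer field matches reader tags
  writer optional, bytes -> bytes: reader blob maps from writer blob
  writer required, int64 -> int64: reader retries maps from writer retries
  writer optional, bytes -> float64: reader rating maps from writer rating
  no writer field matches reader score
  writer field avatar has no reader counterpart
  writer field height has no reader counterpart
  rule R4 violated at blob
  rule R3 violated at rating
  => 2 violation(s): forward is BREAKING for Device
migrating the Device value to v1:
  tags := null (not supplied -> null)
  blob := 0x1A2B
  retries := 5
  rating := null (not supplied -> null)
  score := null (not supplied -> null)
  writer avatar: kept under "unknown"
  => decoded: {"tags": null, "blob": 0x1A2B, "retries": 5, "rating": null, "score": null, "unknown": {"avatar": 0xBEEF}}
remaining Device differences; none change what is asked:
  removed field tags from record Device (its key "tags" joins the reserved list) -> triggers nothing under Device's printed rules — same verdict
  renamed field score to height in record Device -> triggers nothing under Device's printed rules — same verdict


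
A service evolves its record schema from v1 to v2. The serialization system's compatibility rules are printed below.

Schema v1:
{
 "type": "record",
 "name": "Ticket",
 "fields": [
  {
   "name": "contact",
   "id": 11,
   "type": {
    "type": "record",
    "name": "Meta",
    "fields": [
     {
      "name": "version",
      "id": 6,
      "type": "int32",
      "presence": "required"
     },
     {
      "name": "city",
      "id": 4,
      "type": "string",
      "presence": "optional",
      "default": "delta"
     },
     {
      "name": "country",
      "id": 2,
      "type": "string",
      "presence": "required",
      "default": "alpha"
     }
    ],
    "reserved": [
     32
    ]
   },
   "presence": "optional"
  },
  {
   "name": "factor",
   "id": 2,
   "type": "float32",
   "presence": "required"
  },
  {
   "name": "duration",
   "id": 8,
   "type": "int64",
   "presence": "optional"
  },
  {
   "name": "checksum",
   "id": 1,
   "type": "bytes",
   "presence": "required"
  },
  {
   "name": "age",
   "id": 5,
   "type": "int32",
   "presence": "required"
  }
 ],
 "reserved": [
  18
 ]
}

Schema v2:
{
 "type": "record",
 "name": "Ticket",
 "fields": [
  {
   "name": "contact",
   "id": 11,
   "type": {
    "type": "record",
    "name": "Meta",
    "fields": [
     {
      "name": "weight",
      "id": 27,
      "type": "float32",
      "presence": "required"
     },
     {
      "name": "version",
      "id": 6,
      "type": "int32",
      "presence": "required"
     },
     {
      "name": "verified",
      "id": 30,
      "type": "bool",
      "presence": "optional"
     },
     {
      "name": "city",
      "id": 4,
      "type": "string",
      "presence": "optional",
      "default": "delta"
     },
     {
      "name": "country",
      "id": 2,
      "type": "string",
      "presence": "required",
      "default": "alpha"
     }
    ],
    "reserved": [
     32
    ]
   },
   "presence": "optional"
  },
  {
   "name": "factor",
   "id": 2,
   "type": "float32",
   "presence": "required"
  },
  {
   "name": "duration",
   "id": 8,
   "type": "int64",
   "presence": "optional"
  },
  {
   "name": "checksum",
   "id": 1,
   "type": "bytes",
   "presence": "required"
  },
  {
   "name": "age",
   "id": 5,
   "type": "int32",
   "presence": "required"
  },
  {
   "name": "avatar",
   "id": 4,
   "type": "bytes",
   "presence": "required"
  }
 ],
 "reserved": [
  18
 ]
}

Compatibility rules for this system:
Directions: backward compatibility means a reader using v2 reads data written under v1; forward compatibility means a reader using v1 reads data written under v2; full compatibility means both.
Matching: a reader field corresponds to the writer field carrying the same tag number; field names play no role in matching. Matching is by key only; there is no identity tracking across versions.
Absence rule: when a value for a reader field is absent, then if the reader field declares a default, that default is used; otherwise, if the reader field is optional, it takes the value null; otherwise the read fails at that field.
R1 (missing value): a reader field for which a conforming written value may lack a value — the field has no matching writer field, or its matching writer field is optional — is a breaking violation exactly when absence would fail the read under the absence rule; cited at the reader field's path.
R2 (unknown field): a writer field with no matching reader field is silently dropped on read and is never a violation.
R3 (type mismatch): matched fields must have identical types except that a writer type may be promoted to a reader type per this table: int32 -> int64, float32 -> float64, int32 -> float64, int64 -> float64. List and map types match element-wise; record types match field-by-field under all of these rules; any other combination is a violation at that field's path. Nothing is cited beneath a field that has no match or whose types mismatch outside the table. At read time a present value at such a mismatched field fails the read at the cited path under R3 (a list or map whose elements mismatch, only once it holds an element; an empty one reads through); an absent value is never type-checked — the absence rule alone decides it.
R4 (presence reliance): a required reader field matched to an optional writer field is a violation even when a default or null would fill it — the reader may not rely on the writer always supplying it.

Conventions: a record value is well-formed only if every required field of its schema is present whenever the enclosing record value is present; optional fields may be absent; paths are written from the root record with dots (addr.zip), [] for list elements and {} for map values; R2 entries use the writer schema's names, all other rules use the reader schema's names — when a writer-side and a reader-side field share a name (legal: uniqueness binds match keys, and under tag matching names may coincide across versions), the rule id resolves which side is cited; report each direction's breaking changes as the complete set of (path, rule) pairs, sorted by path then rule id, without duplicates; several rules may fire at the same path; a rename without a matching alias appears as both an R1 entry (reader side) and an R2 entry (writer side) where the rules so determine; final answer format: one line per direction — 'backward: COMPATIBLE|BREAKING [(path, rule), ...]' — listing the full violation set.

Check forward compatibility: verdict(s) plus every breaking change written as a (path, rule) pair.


forward: COMPATIBLE []

each type pair in Ticket: writer, then reader
forward for Ticket (reader v1, writer v2):
  writer optional, Meta -> Meta: reader contact maps from writer contact
  writer required, float32 -> float32: reader factor maps from writer factor
  writer optional, int64 -> int64: reader duration maps from writer duration
  writer required, bytes -> bytes: reader checksum maps from writer checksum
  writer required, int32 -> int32: reader age maps from writer age
  writer avatar: unknown to reader
  writer required, int32 -> int32: reader contact.version maps from writer contact.version
  writer optional, string -> string: reader contact.city maps from writer contact.city
  writer required, string -> string: reader contact.country maps from writer contact.country
  writer contact.weight: unknown to reader
  writer contact.verified: unknown to reader
  => no violations; forward on Ticket: COMPATIBLE
the other Ticket changes do not affect what is asked:
  added field avatar to record Ticket: required bytes, tag 4 (in v2 it sits last) -> fires only in the backward direction of Ticket, which is not asked here
  added field weight to record Meta: required float32, tag 27 (in v2 it sits immediately before version) -> fires only in the backward direction of Ticket, which is not asked here
  added field verified to record Meta: optional bool, tag 30 (in v2 it sits immediately before city) -> inert for the asked Ticket verdict: nothing fires


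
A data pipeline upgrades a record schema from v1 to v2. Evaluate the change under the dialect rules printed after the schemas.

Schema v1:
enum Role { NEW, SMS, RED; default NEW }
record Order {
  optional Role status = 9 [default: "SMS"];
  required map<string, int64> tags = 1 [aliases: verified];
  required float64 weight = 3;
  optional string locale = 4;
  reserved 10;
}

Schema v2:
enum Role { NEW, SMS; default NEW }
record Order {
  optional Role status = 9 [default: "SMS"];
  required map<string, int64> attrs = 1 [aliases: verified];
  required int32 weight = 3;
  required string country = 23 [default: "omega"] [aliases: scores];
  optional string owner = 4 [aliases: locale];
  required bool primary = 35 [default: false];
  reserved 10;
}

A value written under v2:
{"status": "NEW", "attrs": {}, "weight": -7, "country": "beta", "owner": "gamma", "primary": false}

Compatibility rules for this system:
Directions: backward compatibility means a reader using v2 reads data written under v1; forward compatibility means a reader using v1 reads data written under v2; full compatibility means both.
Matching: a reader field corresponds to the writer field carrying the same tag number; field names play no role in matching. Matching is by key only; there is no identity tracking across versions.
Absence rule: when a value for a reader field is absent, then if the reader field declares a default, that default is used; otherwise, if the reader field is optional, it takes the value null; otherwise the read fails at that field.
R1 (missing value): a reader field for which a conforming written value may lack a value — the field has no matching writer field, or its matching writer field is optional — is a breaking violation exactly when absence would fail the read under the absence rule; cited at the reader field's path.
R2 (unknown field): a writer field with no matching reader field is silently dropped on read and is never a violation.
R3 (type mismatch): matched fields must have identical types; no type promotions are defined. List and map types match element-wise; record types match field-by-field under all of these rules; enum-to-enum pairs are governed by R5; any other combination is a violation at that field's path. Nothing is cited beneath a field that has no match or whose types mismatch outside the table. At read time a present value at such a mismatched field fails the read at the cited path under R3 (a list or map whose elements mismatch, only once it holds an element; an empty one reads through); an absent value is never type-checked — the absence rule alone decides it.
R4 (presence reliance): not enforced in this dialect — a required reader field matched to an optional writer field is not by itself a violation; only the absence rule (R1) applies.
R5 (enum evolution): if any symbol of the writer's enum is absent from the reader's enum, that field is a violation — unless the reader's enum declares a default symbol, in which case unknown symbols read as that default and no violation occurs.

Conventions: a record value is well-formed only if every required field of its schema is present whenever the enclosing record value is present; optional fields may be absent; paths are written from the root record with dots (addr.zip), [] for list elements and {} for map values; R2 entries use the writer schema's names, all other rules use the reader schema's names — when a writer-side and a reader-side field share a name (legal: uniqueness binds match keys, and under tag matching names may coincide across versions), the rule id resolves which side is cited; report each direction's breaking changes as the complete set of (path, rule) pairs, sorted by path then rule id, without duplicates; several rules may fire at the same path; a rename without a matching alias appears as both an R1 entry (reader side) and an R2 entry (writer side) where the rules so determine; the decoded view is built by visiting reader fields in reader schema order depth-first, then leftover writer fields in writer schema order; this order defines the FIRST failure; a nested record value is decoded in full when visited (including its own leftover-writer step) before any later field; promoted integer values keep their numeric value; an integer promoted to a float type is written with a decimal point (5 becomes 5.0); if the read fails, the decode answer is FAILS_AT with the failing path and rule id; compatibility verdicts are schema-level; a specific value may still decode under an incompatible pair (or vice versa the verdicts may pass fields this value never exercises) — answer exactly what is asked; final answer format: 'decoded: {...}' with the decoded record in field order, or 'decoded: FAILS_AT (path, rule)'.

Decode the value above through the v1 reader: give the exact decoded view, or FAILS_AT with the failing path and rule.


decoded: FAILS_AT (weight, R3)

the writer's type comes first in each Order pair
decode (reader v1):
  status := "NEW"
  tags := {} (from writer attrs)
  read fails at weight under R3
  => FAILS_AT (weight, R3)
remaining Order differences; none change what is asked:
  renamed field tags to attrs in record Order -> inert under this dialect — no rule fires on Order and the result does not move
  enum Role (field status in record Order): symbol RED removed -> inert under this dialect — no rule fires on Order and the result does not move
  renamed field locale to owner in record Order (alias locale declared on the renamed field) -> inert under this dialect — no rule fires on Order and the result does not move
  added field primary to record Order: required bool, tag 35, default false (in v2 it sits last) -> inert under this dialect — no rule fires on Order and the result does not move
  added field country to record Order: required string, tag 23, default "omega" (in v2 it sits immediately before owner) -> inert under this dialect — no rule fires on Order and the result does not move


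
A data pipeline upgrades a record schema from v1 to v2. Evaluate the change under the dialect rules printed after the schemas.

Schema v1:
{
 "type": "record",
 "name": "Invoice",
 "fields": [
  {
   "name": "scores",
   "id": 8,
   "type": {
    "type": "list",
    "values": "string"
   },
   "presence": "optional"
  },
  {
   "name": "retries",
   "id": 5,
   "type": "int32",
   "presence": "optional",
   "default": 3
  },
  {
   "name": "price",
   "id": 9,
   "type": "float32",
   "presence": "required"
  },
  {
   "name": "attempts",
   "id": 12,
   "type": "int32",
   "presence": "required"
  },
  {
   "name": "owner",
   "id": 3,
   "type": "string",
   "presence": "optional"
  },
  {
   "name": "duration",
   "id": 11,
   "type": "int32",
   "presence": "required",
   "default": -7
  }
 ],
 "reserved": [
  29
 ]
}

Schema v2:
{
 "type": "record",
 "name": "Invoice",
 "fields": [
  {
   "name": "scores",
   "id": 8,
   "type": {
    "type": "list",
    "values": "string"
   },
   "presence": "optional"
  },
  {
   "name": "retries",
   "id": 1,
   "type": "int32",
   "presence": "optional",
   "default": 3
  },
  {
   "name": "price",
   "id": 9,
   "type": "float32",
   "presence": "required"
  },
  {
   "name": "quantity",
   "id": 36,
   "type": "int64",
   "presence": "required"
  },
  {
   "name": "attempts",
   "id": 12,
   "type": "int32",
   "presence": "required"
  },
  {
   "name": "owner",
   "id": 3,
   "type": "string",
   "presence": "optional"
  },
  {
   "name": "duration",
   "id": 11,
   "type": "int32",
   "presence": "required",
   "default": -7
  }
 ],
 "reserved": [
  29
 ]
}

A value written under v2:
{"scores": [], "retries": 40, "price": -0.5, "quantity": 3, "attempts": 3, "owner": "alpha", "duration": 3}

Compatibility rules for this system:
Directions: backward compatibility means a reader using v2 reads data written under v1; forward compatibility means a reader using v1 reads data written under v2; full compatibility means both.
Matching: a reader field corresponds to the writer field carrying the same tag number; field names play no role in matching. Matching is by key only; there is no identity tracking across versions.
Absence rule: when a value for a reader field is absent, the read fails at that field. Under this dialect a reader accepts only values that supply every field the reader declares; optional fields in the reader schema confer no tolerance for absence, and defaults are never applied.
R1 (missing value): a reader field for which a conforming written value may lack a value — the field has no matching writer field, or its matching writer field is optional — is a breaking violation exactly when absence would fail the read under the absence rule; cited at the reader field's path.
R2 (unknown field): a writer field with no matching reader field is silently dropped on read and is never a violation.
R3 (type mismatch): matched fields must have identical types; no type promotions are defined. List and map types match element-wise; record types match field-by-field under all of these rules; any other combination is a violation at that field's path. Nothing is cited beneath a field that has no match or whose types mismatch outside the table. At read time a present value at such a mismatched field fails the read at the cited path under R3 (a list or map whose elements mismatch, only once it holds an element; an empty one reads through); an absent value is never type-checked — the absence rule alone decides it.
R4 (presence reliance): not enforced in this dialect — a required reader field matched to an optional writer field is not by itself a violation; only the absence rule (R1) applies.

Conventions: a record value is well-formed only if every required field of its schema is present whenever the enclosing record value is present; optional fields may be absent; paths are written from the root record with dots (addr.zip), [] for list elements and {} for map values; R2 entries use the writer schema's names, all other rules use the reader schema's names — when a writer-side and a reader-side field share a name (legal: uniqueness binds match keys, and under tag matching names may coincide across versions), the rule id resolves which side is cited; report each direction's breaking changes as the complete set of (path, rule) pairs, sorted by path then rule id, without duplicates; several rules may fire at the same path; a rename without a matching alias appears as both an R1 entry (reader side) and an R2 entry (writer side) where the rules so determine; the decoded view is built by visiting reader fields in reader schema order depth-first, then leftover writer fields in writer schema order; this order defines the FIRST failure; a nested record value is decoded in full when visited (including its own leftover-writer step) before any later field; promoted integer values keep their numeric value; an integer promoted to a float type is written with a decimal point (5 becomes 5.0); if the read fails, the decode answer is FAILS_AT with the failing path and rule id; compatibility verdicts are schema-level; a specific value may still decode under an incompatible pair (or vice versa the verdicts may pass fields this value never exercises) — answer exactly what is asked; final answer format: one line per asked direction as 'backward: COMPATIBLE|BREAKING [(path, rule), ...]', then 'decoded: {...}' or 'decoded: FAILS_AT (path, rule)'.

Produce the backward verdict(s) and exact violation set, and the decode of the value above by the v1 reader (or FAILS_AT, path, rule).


in Invoice below, arrows point writer -> reader
backward for Invoice (reader v2, writer v1):
  scores: list<string> -> list<string>, writer optional; from scores
  retries: no writer match
  price: float32 -> float32, writer required; from price
  quantity: no writer match
  attempts: int32 -> int32, writer required; from attempts
  owner: string -> string, writer optional; from owner
  duration: int32 -> int32, writer required; from duration
  leftover writer field: retries
  violation R1 at owner
  violation R1 at quantity
  violation R1 at retries
  violation R1 at scores
  backward on Invoice therefore BREAKING (4)
decoding the Invoice value with the v1 reader:
  scores := []
  read fails at retries under R1 (no fill)
  => FAILS_AT (retries, R1)

backward: BREAKING [(owner, R1), (quantity, R1), (retries, R1), (scores, R1)]; decoded: FAILS_AT (retries, R1)
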